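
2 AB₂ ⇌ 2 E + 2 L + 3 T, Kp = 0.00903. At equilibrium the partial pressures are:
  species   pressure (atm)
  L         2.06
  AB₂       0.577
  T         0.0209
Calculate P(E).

P(E) = 8.81 atm

At equilibrium, Kp = P(E)²·P(L)²·P(T)³ / P(AB₂)² = 0.00903.
(P(E))²·(2.06)²·(0.0209)³ / (0.577)² = 0.00903
P(E)² = 77.6 ⇒ P(E) = 8.81 atm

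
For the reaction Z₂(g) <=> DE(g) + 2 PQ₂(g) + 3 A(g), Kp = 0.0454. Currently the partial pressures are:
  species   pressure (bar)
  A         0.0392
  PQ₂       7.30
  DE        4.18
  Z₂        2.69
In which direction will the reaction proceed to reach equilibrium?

Qp = P(DE)·P(PQ₂)²·P(A)³ / P(Z₂) = (4.18)·(7.30)²·(0.0392)³ / (2.69) = 0.00499
Qp = 0.00499 < Kp = 0.0454, so the forward reaction proceeds.

toward products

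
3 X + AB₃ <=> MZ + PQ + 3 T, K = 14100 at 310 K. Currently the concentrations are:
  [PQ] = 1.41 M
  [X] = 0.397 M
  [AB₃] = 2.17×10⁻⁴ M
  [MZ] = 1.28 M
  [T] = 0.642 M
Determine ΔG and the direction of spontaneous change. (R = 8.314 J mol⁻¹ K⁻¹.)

Q = [MZ]·[PQ]·[T]³ / ([X]³·[AB₃]) = (1.28)·(1.41)·(0.642)³ / ((0.397)³·(2.17×10⁻⁴)) = 35200
ΔG = RT ln(Q/K) = (8.314 J mol⁻¹ K⁻¹)(310 K) × ln(35200/14100)
   = (2.577 kJ/mol)(0.9149) = 2.36 kJ/mol
ΔG > 0, so the forward reaction is non-spontaneous (proceeds in reverse).

ΔG = 2.36 kJ/mol; the forward reaction is non-spontaneous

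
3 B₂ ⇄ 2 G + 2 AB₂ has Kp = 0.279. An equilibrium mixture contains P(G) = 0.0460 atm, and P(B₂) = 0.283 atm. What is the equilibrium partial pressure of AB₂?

P(AB₂) = 1.73 atm

At equilibrium, Kp = P(G)²·P(AB₂)² / P(B₂)³ = 0.279.
(0.0460)²·(P(AB₂))² / (0.283)³ = 0.279
P(AB₂)² = 2.99 ⇒ P(AB₂) = 1.73 atm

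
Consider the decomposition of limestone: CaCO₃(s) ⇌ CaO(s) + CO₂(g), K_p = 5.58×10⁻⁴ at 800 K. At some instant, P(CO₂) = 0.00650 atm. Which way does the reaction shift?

to the left

(CaCO₃, CaO are pure solids — omitted from Q_p.)
Q_p = P(CO₂) = 0.00650
Q_p = 0.00650 > K_p = 5.58×10⁻⁴, so the reverse reaction proceeds.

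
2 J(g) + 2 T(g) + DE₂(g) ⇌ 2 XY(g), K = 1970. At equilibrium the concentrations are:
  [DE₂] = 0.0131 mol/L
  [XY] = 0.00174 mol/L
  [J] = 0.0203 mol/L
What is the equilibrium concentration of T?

At equilibrium, K = [XY]² / ([J]²·[T]²·[DE₂]) = 1970.
(0.00174)² / ((0.0203)²·([T])²·(0.0131)) = 1970
[T]² = 2.85×10⁻⁴ ⇒ [T] = 0.0169 mol/L

[T] = 0.0169 mol/L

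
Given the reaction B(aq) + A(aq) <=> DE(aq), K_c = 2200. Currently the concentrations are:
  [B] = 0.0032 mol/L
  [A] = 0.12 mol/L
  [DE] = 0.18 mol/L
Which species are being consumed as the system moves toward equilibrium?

B, A (reactants)

Q_c = [DE] / ([B]·[A]) = (0.18) / ((0.0032)·(0.12)) = 470
Q_c = 470 < K_c = 2200: net forward reaction.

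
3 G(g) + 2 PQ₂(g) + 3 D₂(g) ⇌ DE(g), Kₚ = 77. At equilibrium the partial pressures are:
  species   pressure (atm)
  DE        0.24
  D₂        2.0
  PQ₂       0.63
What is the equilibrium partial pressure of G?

At equilibrium, Kₚ = P(DE) / (P(G)³·P(PQ₂)²·P(D₂)³) = 77.
(0.24) / ((P(G))³·(0.63)²·(2.0)³) = 77
P(G)³ = 9.82×10⁻⁴ ⇒ P(G) = 0.099 atm

P(G) = 0.099 atm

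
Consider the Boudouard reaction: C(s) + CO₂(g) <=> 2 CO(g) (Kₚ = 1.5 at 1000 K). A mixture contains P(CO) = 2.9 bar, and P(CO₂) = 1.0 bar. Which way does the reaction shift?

(C is a pure solid — omitted from Qₚ.)
Qₚ = P(CO)² / P(CO₂) = (2.9)² / (1.0) = 8.4
Qₚ = 8.4 > Kₚ = 1.5, so the reverse reaction proceeds.

in the reverse direction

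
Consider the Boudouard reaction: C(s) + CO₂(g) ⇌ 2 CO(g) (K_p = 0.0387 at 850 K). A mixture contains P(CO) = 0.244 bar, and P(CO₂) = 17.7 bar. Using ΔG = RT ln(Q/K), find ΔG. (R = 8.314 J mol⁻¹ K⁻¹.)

ΔG = -17.3 kJ/mol

(C is a pure solid — omitted from Q_p.)
Q_p = P(CO)² / P(CO₂) = (0.244)² / (17.7) = 0.00336
ΔG = RT ln(Q_p/K_p) = (8.314 J mol⁻¹ K⁻¹)(850 K) × ln(0.00336/0.0387)
   = (7.067 kJ/mol)(-2.444) = -17.3 kJ/mol
ΔG < 0, so the forward reaction is spontaneous (proceeds forward).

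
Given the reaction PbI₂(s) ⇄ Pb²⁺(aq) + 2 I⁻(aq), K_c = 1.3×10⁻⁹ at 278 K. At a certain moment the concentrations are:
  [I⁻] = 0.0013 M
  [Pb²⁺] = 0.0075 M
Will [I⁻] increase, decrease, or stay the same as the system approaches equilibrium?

(PbI₂ is a pure solid — omitted from Q_c.)
Q_c = [Pb²⁺]·[I⁻]² = (0.0075)·(0.0013)² = 1.3×10⁻⁸
Q_c = 1.3×10⁻⁸ > K_c = 1.3×10⁻⁹: net reverse reaction.
I⁻ is a product, so it decreases.

decrease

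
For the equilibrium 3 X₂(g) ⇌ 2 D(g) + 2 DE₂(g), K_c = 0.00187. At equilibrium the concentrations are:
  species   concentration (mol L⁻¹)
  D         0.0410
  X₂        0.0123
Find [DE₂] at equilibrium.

[DE₂] = 0.00144 mol L⁻¹

At equilibrium, K_c = [D]²·[DE₂]² / [X₂]³ = 0.00187.
(0.0410)²·([DE₂])² / (0.0123)³ = 0.00187
[DE₂]² = 2.07e-6 ⇒ [DE₂] = 0.00144 mol L⁻¹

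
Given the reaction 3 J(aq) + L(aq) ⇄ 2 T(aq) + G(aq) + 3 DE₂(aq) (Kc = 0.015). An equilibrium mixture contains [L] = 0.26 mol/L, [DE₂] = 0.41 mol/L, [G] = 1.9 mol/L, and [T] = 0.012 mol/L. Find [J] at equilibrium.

At equilibrium, Kc = [T]²·[G]·[DE₂]³ / ([J]³·[L]) = 0.015.
(0.012)²·(1.9)·(0.41)³ / (([J])³·(0.26)) = 0.015
[J]³ = 0.00484 ⇒ [J] = 0.17 mol/L

[J] = 0.17 mol/L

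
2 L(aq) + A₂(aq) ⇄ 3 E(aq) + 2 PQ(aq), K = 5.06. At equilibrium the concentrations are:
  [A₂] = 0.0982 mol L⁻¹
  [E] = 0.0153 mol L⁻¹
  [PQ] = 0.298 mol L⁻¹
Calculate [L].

At equilibrium, K = [E]³·[PQ]² / ([L]²·[A₂]) = 5.06.
(0.0153)³·(0.298)² / (([L])²·(0.0982)) = 5.06
[L]² = 6.40e-7 ⇒ [L] = 8.00e-4 mol L⁻¹

[L] = 8.00e-4 mol L⁻¹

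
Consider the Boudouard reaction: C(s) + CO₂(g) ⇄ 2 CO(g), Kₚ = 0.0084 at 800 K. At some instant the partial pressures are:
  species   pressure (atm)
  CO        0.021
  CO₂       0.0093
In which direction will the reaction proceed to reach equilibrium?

(C is a pure solid — omitted from Qₚ.)
Qₚ = P(CO)² / P(CO₂) = (0.021)² / (0.0093) = 0.047
Qₚ = 0.047 > Kₚ = 0.0084, so the reverse reaction proceeds.

toward reactants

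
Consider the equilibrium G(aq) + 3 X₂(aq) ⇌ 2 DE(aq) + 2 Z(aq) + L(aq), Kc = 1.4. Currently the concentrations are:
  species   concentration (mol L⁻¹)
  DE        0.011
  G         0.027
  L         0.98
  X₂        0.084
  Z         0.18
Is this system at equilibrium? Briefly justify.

no; Q < K, reaction proceeds forward

Qc = [DE]²·[Z]²·[L] / ([G]·[X₂]³) = (0.011)²·(0.18)²·(0.98) / ((0.027)·(0.084)³) = 0.24
Qc = 0.24 < Kc = 1.4: net forward reaction.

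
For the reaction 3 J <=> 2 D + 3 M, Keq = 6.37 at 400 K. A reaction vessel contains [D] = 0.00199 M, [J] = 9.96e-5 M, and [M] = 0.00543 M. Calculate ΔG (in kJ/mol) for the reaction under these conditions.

ΔG = -7.63 kJ/mol

Q = [D]²·[M]³ / [J]³ = (0.00199)²·(0.00543)³ / (9.96e-5)³ = 0.642
ΔG = RT ln(Q/Keq) = (8.314 J mol⁻¹ K⁻¹)(400 K) × ln(0.642/6.37)
   = (3.326 kJ/mol)(-2.295) = -7.63 kJ/mol
ΔG < 0, so the forward reaction is spontaneous (proceeds forward).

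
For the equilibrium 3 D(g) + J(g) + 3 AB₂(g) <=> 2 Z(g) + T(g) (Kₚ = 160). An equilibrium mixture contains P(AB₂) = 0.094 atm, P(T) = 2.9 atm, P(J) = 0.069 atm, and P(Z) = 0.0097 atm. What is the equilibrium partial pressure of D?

P(D) = 0.31 atm

At equilibrium, Kₚ = P(Z)²·P(T) / (P(D)³·P(J)·P(AB₂)³) = 160.
(0.0097)²·(2.9) / ((P(D))³·(0.069)·(0.094)³) = 160
P(D)³ = 0.0298 ⇒ P(D) = 0.31 atm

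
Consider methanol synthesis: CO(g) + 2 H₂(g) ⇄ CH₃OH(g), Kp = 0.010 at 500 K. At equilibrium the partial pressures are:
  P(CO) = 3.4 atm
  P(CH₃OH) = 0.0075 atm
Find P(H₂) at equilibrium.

At equilibrium, Kp = P(CH₃OH) / (P(CO)·P(H₂)²) = 0.010.
(0.0075) / ((3.4)·(P(H₂))²) = 0.010
P(H₂)² = 0.221 ⇒ P(H₂) = 0.47 atm

P(H₂) = 0.47 atm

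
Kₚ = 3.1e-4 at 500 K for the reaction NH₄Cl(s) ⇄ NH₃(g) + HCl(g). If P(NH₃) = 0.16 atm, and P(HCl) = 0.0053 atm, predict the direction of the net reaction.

(NH₄Cl is a pure solid — omitted from Qₚ.)
Qₚ = P(NH₃)·P(HCl) = (0.16)·(0.0053) = 8.5e-4
Qₚ = 8.5e-4 > Kₚ = 3.1e-4, so the reverse reaction proceeds.

toward reactants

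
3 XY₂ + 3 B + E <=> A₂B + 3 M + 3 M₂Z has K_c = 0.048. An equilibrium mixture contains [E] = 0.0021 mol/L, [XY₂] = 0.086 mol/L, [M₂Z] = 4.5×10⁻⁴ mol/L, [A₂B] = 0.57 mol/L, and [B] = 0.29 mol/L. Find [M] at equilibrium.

[M] = 3.1 mol/L

At equilibrium, K_c = [A₂B]·[M]³·[M₂Z]³ / ([XY₂]³·[B]³·[E]) = 0.048.
(0.57)·([M])³·(4.5×10⁻⁴)³ / ((0.086)³·(0.29)³·(0.0021)) = 0.048
[M]³ = 30.1 ⇒ [M] = 3.1 mol/L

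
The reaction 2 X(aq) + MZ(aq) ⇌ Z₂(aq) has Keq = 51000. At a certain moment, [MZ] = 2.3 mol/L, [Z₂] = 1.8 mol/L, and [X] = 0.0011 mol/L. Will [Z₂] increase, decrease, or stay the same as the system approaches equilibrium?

Q = [Z₂] / ([X]²·[MZ]) = (1.8) / ((0.0011)²·(2.3)) = 6.5×10⁵
Q = 6.5×10⁵ > Keq = 51000: net reverse reaction.
Z₂ is a product, so it decreases.

decrease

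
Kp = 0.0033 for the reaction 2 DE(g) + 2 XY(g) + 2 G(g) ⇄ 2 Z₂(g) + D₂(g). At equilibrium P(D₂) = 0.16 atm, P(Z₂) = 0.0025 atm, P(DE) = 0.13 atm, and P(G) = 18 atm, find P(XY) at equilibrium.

At equilibrium, Kp = P(Z₂)²·P(D₂) / (P(DE)²·P(XY)²·P(G)²) = 0.0033.
(0.0025)²·(0.16) / ((0.13)²·(P(XY))²·(18)²) = 0.0033
P(XY)² = 5.53×10⁻⁵ ⇒ P(XY) = 0.0074 atm

P(XY) = 0.0074 atm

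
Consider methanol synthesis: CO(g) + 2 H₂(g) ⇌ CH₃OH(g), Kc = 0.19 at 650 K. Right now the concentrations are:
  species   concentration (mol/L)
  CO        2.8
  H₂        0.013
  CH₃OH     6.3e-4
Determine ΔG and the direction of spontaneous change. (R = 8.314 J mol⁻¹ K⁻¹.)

ΔG = 10.5 kJ/mol; the forward reaction is non-spontaneous

Qc = [CH₃OH] / ([CO]·[H₂]²) = (6.3e-4) / ((2.8)·(0.013)²) = 1.33
ΔG = RT ln(Qc/Kc) = (8.314 J mol⁻¹ K⁻¹)(650 K) × ln(1.33/0.19)
   = (5.404 kJ/mol)(1.946) = 10.5 kJ/mol
ΔG > 0, so the forward reaction is non-spontaneous (proceeds in reverse).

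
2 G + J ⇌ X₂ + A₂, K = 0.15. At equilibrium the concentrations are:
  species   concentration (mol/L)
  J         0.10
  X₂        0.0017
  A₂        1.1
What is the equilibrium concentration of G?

At equilibrium, K = [X₂]·[A₂] / ([G]²·[J]) = 0.15.
(0.0017)·(1.1) / (([G])²·(0.10)) = 0.15
[G]² = 0.125 ⇒ [G] = 0.35 mol/L

[G] = 0.35 mol/L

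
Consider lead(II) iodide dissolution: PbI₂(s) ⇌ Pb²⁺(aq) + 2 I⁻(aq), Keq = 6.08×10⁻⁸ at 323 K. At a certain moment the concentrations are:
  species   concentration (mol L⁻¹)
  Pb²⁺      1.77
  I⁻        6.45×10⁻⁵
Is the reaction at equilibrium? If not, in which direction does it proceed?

to the right

(PbI₂ is a pure solid — omitted from Q.)
Q = [Pb²⁺]·[I⁻]² = (1.77)·(6.45×10⁻⁵)² = 7.36×10⁻⁹
Q = 7.36×10⁻⁹ < Keq = 6.08×10⁻⁸, so the forward reaction proceeds.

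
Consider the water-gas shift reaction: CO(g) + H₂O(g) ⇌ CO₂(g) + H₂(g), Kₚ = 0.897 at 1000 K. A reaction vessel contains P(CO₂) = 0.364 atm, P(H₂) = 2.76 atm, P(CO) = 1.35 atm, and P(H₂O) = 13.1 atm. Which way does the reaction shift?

Qₚ = P(CO₂)·P(H₂) / (P(CO)·P(H₂O)) = (0.364)·(2.76) / ((1.35)·(13.1)) = 0.0568
Qₚ = 0.0568 < Kₚ = 0.897, so the forward reaction proceeds.

in the forward direction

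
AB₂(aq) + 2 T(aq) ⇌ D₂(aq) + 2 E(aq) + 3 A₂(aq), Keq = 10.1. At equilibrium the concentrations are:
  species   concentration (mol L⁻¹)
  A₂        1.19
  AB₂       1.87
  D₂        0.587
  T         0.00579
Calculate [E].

[E] = 0.0253 mol L⁻¹

At equilibrium, Keq = [D₂]·[E]²·[A₂]³ / ([AB₂]·[T]²) = 10.1.
(0.587)·([E])²·(1.19)³ / ((1.87)·(0.00579)²) = 10.1
[E]² = 6.40×10⁻⁴ ⇒ [E] = 0.0253 mol L⁻¹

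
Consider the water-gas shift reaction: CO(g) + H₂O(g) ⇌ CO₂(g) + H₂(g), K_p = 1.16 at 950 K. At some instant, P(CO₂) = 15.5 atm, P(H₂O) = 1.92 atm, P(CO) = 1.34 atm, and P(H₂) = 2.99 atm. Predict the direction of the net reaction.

Q_p = P(CO₂)·P(H₂) / (P(CO)·P(H₂O)) = (15.5)·(2.99) / ((1.34)·(1.92)) = 18.0
Q_p = 18.0 > K_p = 1.16, so the reverse reaction proceeds.

reverse (toward reactants)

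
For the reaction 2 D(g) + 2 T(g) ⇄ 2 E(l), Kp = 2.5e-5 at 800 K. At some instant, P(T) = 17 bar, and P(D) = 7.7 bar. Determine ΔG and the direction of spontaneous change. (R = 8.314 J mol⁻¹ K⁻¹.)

(E is a pure liquid — omitted from Qp.)
Qp = 1 / (P(D)²·P(T)²) = 1 / ((7.7)²·(17)²) = 5.84e-5
ΔG = RT ln(Qp/Kp) = (8.314 J mol⁻¹ K⁻¹)(800 K) × ln(5.84e-5/2.5e-5)
   = (6.651 kJ/mol)(0.8484) = 5.64 kJ/mol
ΔG > 0, so the forward reaction is non-spontaneous (proceeds in reverse).

ΔG = 5.64 kJ/mol; the forward reaction is non-spontaneous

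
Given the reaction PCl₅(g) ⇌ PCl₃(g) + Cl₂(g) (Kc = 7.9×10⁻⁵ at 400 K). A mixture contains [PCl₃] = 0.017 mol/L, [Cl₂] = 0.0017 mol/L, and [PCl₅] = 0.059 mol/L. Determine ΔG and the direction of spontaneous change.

Qc = [PCl₃]·[Cl₂] / [PCl₅] = (0.017)·(0.0017) / (0.059) = 4.90×10⁻⁴
ΔG = RT ln(Qc/Kc) = (8.314 J mol⁻¹ K⁻¹)(400 K) × ln(4.90×10⁻⁴/7.9×10⁻⁵)
   = (3.326 kJ/mol)(1.825) = 6.07 kJ/mol
ΔG > 0, so the forward reaction is non-spontaneous (proceeds in reverse).

ΔG = 6.07 kJ/mol; the forward reaction is non-spontaneous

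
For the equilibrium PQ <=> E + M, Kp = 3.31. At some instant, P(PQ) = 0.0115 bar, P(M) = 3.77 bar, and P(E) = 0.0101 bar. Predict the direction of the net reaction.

neither direction; the system is at equilibrium

Qp = P(E)·P(M) / P(PQ) = (0.0101)·(3.77) / (0.0115) = 3.31
Qp = 3.31 = Kp, so the system is already at equilibrium.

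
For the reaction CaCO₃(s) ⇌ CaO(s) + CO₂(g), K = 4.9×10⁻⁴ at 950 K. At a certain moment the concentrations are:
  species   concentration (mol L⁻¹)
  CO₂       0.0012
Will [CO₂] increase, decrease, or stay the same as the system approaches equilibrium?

(CaCO₃, CaO are pure solids — omitted from Q.)
Q = [CO₂] = 0.0012
Q = 0.0012 > K = 4.9×10⁻⁴: net reverse reaction.
CO₂ is a product, so it decreases.

decrease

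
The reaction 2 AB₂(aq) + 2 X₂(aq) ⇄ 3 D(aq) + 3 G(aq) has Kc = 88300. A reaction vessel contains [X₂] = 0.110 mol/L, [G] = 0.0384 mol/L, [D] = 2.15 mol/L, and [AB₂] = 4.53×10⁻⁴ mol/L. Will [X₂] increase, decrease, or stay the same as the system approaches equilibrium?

increase

Qc = [D]³·[G]³ / ([AB₂]²·[X₂]²) = (2.15)³·(0.0384)³ / ((4.53×10⁻⁴)²·(0.110)²) = 2.27×10⁵
Qc = 2.27×10⁵ > Kc = 88300: net reverse reaction.
X₂ is a reactant, so it increases.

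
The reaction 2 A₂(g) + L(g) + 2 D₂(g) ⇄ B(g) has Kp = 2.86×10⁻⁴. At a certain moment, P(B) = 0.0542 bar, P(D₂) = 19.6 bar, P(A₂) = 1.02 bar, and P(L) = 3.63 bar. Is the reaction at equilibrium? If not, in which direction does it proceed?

forward (toward products)

Qp = P(B) / (P(A₂)²·P(L)·P(D₂)²) = (0.0542) / ((1.02)²·(3.63)·(19.6)²) = 3.74×10⁻⁵
Qp = 3.74×10⁻⁵ < Kp = 2.86×10⁻⁴, so the forward reaction proceeds.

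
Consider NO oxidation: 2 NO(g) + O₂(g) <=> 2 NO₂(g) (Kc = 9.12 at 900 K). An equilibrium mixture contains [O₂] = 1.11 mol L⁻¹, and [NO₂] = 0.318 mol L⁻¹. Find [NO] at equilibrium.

[NO] = 0.0999 mol L⁻¹

At equilibrium, Kc = [NO₂]² / ([NO]²·[O₂]) = 9.12.
(0.318)² / (([NO])²·(1.11)) = 9.12
[NO]² = 0.00999 ⇒ [NO] = 0.0999 mol L⁻¹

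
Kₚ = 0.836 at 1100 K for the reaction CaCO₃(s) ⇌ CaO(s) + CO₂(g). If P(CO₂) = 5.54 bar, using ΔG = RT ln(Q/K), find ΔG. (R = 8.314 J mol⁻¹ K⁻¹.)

ΔG = 17.3 kJ/mol

(CaCO₃, CaO are pure solids — omitted from Qₚ.)
Qₚ = P(CO₂) = 5.54
ΔG = RT ln(Qₚ/Kₚ) = (8.314 J mol⁻¹ K⁻¹)(1100 K) × ln(5.54/0.836)
   = (9.145 kJ/mol)(1.891) = 17.3 kJ/mol
ΔG > 0, so the forward reaction is non-spontaneous (proceeds in reverse).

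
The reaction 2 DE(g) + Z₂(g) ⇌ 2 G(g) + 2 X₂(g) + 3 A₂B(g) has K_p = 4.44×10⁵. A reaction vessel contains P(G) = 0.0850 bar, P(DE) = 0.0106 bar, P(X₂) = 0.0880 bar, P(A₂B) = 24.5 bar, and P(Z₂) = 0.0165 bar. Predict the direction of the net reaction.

neither direction; the system is at equilibrium

Q_p = P(G)²·P(X₂)²·P(A₂B)³ / (P(DE)²·P(Z₂)) = (0.0850)²·(0.0880)²·(24.5)³ / ((0.0106)²·(0.0165)) = 4.44×10⁵
Q_p = 4.44×10⁵ = K_p, so the system is already at equilibrium.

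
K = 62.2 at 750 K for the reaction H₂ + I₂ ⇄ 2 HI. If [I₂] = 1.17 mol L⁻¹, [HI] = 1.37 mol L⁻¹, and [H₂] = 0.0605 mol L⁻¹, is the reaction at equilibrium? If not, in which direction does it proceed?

Q = [HI]² / ([H₂]·[I₂]) = (1.37)² / ((0.0605)·(1.17)) = 26.5
Q = 26.5 < K = 62.2, so the forward reaction proceeds.

forward (toward products)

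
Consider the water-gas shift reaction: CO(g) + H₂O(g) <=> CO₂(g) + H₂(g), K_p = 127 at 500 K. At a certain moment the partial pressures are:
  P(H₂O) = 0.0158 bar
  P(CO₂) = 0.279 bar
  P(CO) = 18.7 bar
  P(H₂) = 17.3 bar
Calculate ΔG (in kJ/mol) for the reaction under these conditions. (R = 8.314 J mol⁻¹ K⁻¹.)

ΔG = -8.53 kJ/mol

Q_p = P(CO₂)·P(H₂) / (P(CO)·P(H₂O)) = (0.279)·(17.3) / ((18.7)·(0.0158)) = 16.3
ΔG = RT ln(Q_p/K_p) = (8.314 J mol⁻¹ K⁻¹)(500 K) × ln(16.3/127)
   = (4.157 kJ/mol)(-2.053) = -8.53 kJ/mol
ΔG < 0, so the forward reaction is spontaneous (proceeds forward).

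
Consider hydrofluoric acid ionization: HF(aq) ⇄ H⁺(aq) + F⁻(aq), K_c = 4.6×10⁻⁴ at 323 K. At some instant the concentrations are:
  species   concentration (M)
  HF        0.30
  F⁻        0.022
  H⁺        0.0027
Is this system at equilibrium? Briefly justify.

no; Q < K, reaction proceeds forward

Q_c = [H⁺]·[F⁻] / [HF] = (0.0027)·(0.022) / (0.30) = 2.0×10⁻⁴
Q_c = 2.0×10⁻⁴ < K_c = 4.6×10⁻⁴: net forward reaction.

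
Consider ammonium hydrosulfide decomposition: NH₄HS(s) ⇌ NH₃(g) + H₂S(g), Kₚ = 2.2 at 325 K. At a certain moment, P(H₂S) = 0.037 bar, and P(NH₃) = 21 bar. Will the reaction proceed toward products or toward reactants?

toward products

(NH₄HS is a pure solid — omitted from Qₚ.)
Qₚ = P(NH₃)·P(H₂S) = (21)·(0.037) = 0.78
Qₚ = 0.78 < Kₚ = 2.2, so the forward reaction proceeds.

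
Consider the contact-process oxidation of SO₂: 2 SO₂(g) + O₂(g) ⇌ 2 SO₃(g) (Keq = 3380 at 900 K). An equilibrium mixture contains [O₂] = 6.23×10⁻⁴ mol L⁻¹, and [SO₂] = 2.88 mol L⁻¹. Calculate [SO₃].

[SO₃] = 4.18 mol L⁻¹

At equilibrium, Keq = [SO₃]² / ([SO₂]²·[O₂]) = 3380.
([SO₃])² / ((2.88)²·(6.23×10⁻⁴)) = 3380
[SO₃]² = 17.5 ⇒ [SO₃] = 4.18 mol L⁻¹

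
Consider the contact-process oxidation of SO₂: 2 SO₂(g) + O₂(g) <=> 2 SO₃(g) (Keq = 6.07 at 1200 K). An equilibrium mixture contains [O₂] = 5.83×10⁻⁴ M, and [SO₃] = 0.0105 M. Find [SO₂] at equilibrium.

[SO₂] = 0.177 M

At equilibrium, Keq = [SO₃]² / ([SO₂]²·[O₂]) = 6.07.
(0.0105)² / (([SO₂])²·(5.83×10⁻⁴)) = 6.07
[SO₂]² = 0.0312 ⇒ [SO₂] = 0.177 M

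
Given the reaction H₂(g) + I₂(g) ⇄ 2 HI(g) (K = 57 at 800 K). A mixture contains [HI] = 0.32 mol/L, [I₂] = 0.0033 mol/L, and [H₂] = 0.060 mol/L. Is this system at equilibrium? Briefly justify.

Q = [HI]² / ([H₂]·[I₂]) = (0.32)² / ((0.060)·(0.0033)) = 520
Q = 520 > K = 57: net reverse reaction.

no; Q > K, reaction proceeds in reverse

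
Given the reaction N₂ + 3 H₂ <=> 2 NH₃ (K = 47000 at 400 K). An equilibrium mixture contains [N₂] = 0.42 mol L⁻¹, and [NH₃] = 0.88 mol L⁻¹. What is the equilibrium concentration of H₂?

At equilibrium, K = [NH₃]² / ([N₂]·[H₂]³) = 47000.
(0.88)² / ((0.42)·([H₂])³) = 47000
[H₂]³ = 3.92×10⁻⁵ ⇒ [H₂] = 0.034 mol L⁻¹

[H₂] = 0.034 mol L⁻¹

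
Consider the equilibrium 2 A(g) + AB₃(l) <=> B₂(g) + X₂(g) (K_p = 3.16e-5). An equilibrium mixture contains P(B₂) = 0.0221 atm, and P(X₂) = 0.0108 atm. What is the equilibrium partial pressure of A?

P(A) = 2.75 atm

(AB₃ is a pure liquid — omitted from K_p.)
At equilibrium, K_p = P(B₂)·P(X₂) / P(A)² = 3.16e-5.
(0.0221)·(0.0108) / (P(A))² = 3.16e-5
P(A)² = 7.55 ⇒ P(A) = 2.75 atm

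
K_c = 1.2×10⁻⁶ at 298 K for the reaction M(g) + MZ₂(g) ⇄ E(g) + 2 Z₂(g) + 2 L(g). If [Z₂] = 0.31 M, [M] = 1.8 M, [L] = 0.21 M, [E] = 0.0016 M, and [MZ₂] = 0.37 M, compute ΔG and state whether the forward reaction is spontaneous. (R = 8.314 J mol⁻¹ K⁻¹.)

ΔG = 5.30 kJ/mol; the forward reaction is non-spontaneous

Q_c = [E]·[Z₂]²·[L]² / ([M]·[MZ₂]) = (0.0016)·(0.31)²·(0.21)² / ((1.8)·(0.37)) = 1.02×10⁻⁵
ΔG = RT ln(Q_c/K_c) = (8.314 J mol⁻¹ K⁻¹)(298 K) × ln(1.02×10⁻⁵/1.2×10⁻⁶)
   = (2.478 kJ/mol)(2.140) = 5.30 kJ/mol
ΔG > 0, so the forward reaction is non-spontaneous (proceeds in reverse).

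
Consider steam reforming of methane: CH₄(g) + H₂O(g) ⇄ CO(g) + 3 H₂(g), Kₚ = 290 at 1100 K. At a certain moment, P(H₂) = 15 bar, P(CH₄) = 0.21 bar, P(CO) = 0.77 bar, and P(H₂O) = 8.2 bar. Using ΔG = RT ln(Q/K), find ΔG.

ΔG = 15.1 kJ/mol

Qₚ = P(CO)·P(H₂)³ / (P(CH₄)·P(H₂O)) = (0.77)·(15)³ / ((0.21)·(8.2)) = 1510
ΔG = RT ln(Qₚ/Kₚ) = (8.314 J mol⁻¹ K⁻¹)(1100 K) × ln(1510/290)
   = (9.145 kJ/mol)(1.650) = 15.1 kJ/mol
ΔG > 0, so the forward reaction is non-spontaneous (proceeds in reverse).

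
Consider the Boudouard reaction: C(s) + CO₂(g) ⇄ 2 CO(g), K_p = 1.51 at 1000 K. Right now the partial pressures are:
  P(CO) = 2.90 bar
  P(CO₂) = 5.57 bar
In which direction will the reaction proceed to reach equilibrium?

no net change (already at equilibrium)

(C is a pure solid — omitted from Q_p.)
Q_p = P(CO)² / P(CO₂) = (2.90)² / (5.57) = 1.51
Q_p = 1.51 = K_p, so the system is already at equilibrium.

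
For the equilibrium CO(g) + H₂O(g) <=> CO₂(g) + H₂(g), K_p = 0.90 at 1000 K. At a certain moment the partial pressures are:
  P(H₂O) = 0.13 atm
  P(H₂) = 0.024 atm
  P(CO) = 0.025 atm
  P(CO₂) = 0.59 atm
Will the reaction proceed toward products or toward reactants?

to the left

Q_p = P(CO₂)·P(H₂) / (P(CO)·P(H₂O)) = (0.59)·(0.024) / ((0.025)·(0.13)) = 4.4
Q_p = 4.4 > K_p = 0.90, so the reverse reaction proceeds.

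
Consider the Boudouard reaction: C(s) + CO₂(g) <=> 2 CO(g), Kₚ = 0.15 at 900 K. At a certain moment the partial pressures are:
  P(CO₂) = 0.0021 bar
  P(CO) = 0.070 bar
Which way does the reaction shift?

in the reverse direction

(C is a pure solid — omitted from Qₚ.)
Qₚ = P(CO)² / P(CO₂) = (0.070)² / (0.0021) = 2.3
Qₚ = 2.3 > Kₚ = 0.15, so the reverse reaction proceeds.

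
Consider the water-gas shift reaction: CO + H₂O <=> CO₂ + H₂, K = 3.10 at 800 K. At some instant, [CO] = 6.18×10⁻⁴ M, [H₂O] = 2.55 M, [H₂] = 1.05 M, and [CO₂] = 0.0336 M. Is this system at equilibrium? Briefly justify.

no; Q > K, reaction proceeds in reverse

Q = [CO₂]·[H₂] / ([CO]·[H₂O]) = (0.0336)·(1.05) / ((6.18×10⁻⁴)·(2.55)) = 22.4
Q = 22.4 > K = 3.10: net reverse reaction.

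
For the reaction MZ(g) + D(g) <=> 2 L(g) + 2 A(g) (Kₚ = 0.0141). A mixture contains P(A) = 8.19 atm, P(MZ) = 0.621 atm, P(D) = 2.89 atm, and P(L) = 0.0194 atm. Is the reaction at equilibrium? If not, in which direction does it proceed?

no net change (already at equilibrium)

Qₚ = P(L)²·P(A)² / (P(MZ)·P(D)) = (0.0194)²·(8.19)² / ((0.621)·(2.89)) = 0.0141
Qₚ = 0.0141 = Kₚ, so the system is already at equilibrium.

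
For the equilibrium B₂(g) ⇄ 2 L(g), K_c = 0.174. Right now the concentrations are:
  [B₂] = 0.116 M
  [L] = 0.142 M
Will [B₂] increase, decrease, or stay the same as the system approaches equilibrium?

Q_c = [L]² / [B₂] = (0.142)² / (0.116) = 0.174
Q_c = 0.174 = K_c; the system is at equilibrium.

stay the same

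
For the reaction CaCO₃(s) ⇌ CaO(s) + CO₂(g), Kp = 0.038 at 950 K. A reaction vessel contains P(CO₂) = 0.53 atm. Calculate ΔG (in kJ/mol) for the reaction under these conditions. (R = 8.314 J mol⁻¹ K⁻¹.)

ΔG = 20.8 kJ/mol

(CaCO₃, CaO are pure solids — omitted from Qp.)
Qp = P(CO₂) = 0.530
ΔG = RT ln(Qp/Kp) = (8.314 J mol⁻¹ K⁻¹)(950 K) × ln(0.530/0.038)
   = (7.898 kJ/mol)(2.635) = 20.8 kJ/mol
ΔG > 0, so the forward reaction is non-spontaneous (proceeds in reverse).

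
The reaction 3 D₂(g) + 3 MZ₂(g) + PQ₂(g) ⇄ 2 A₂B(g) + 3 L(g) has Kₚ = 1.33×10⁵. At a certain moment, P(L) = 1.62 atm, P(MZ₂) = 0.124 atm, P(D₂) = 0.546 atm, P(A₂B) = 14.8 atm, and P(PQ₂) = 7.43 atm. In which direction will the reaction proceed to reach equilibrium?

reverse (toward reactants)

Qₚ = P(A₂B)²·P(L)³ / (P(D₂)³·P(MZ₂)³·P(PQ₂)) = (14.8)²·(1.62)³ / ((0.546)³·(0.124)³·(7.43)) = 4.04×10⁵
Qₚ = 4.04×10⁵ > Kₚ = 1.33×10⁵, so the reverse reaction proceeds.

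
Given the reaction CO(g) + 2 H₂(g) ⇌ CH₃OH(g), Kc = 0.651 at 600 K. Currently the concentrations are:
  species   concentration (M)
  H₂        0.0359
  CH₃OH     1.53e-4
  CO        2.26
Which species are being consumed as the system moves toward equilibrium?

Qc = [CH₃OH] / ([CO]·[H₂]²) = (1.53e-4) / ((2.26)·(0.0359)²) = 0.0525
Qc = 0.0525 < Kc = 0.651: net forward reaction.

CO, H₂ (reactants)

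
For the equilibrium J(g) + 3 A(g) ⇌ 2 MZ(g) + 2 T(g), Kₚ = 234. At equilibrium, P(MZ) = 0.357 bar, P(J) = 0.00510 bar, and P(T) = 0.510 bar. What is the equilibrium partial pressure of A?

P(A) = 0.303 bar

At equilibrium, Kₚ = P(MZ)²·P(T)² / (P(J)·P(A)³) = 234.
(0.357)²·(0.510)² / ((0.00510)·(P(A))³) = 234
P(A)³ = 0.0278 ⇒ P(A) = 0.303 bar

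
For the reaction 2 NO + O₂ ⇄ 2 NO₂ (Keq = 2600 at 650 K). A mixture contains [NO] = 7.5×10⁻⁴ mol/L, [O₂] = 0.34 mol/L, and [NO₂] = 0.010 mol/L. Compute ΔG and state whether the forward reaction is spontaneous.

Q = [NO₂]² / ([NO]²·[O₂]) = (0.010)² / ((7.5×10⁻⁴)²·(0.34)) = 523
ΔG = RT ln(Q/Keq) = (8.314 J mol⁻¹ K⁻¹)(650 K) × ln(523/2600)
   = (5.404 kJ/mol)(-1.604) = -8.67 kJ/mol
ΔG < 0, so the forward reaction is spontaneous (proceeds forward).

ΔG = -8.67 kJ/mol; the forward reaction is spontaneous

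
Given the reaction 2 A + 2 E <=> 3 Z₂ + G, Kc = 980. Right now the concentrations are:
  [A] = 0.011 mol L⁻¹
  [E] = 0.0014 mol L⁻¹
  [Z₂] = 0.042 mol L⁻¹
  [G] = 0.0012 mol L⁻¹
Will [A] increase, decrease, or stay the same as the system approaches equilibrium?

Qc = [Z₂]³·[G] / ([A]²·[E]²) = (0.042)³·(0.0012) / ((0.011)²·(0.0014)²) = 370
Qc = 370 < Kc = 980: net forward reaction.
A is a reactant, so it decreases.

decrease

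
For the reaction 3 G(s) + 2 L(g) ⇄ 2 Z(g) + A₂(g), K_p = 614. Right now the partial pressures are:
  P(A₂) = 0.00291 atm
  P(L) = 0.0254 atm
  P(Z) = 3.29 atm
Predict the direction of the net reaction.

(G is a pure solid — omitted from Q_p.)
Q_p = P(Z)²·P(A₂) / P(L)² = (3.29)²·(0.00291) / (0.0254)² = 48.8
Q_p = 48.8 < K_p = 614, so the forward reaction proceeds.

to the right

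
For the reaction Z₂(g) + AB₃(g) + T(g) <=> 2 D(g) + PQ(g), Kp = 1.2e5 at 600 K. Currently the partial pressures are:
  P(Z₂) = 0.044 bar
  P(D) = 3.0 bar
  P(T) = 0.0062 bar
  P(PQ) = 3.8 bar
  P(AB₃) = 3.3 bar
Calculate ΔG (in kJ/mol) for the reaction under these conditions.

ΔG = -5.74 kJ/mol

Qp = P(D)²·P(PQ) / (P(Z₂)·P(AB₃)·P(T)) = (3.0)²·(3.8) / ((0.044)·(3.3)·(0.0062)) = 38000
ΔG = RT ln(Qp/Kp) = (8.314 J mol⁻¹ K⁻¹)(600 K) × ln(38000/1.2e5)
   = (4.988 kJ/mol)(-1.150) = -5.74 kJ/mol
ΔG < 0, so the forward reaction is spontaneous (proceeds forward).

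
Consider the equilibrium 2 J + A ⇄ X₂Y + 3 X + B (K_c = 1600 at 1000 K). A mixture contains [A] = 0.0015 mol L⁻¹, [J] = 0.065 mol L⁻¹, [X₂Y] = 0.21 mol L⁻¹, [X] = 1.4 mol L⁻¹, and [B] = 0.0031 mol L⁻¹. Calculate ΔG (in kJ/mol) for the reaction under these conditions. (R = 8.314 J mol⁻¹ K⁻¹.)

ΔG = -14.4 kJ/mol

Q_c = [X₂Y]·[X]³·[B] / ([J]²·[A]) = (0.21)·(1.4)³·(0.0031) / ((0.065)²·(0.0015)) = 282
ΔG = RT ln(Q_c/K_c) = (8.314 J mol⁻¹ K⁻¹)(1000 K) × ln(282/1600)
   = (8.314 kJ/mol)(-1.736) = -14.4 kJ/mol
ΔG < 0, so the forward reaction is spontaneous (proceeds forward).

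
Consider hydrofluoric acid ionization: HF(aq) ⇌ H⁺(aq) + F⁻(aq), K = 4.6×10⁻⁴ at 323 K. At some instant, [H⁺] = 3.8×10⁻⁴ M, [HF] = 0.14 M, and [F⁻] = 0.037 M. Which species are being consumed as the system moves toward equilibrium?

HF (reactants)

Q = [H⁺]·[F⁻] / [HF] = (3.8×10⁻⁴)·(0.037) / (0.14) = 1.0×10⁻⁴
Q = 1.0×10⁻⁴ < K = 4.6×10⁻⁴: net forward reaction.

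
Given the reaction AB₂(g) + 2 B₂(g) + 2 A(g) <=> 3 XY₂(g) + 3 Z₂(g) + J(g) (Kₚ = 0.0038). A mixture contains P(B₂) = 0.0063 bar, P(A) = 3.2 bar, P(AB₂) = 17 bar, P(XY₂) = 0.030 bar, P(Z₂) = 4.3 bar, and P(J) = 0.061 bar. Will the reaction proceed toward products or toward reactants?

Qₚ = P(XY₂)³·P(Z₂)³·P(J) / (P(AB₂)·P(B₂)²·P(A)²) = (0.030)³·(4.3)³·(0.061) / ((17)·(0.0063)²·(3.2)²) = 0.019
Qₚ = 0.019 > Kₚ = 0.0038, so the reverse reaction proceeds.

toward reactants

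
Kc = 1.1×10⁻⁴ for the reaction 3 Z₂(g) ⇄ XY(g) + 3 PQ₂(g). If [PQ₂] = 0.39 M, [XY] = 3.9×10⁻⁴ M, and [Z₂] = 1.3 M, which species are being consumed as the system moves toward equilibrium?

Z₂ (reactants)

Qc = [XY]·[PQ₂]³ / [Z₂]³ = (3.9×10⁻⁴)·(0.39)³ / (1.3)³ = 1.1×10⁻⁵
Qc = 1.1×10⁻⁵ < Kc = 1.1×10⁻⁴: net forward reaction.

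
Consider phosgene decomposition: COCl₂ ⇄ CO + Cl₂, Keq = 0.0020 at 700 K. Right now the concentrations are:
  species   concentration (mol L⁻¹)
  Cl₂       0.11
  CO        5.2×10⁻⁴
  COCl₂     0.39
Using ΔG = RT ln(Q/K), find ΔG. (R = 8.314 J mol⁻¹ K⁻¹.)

ΔG = -15.2 kJ/mol

Q = [CO]·[Cl₂] / [COCl₂] = (5.2×10⁻⁴)·(0.11) / (0.39) = 1.47×10⁻⁴
ΔG = RT ln(Q/Keq) = (8.314 J mol⁻¹ K⁻¹)(700 K) × ln(1.47×10⁻⁴/0.0020)
   = (5.820 kJ/mol)(-2.610) = -15.2 kJ/mol
ΔG < 0, so the forward reaction is spontaneous (proceeds forward).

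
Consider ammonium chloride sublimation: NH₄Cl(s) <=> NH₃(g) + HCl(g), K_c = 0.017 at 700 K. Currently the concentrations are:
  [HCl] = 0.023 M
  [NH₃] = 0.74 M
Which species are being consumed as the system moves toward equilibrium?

none (at equilibrium)

(NH₄Cl is a pure solid — omitted from Q_c.)
Q_c = [NH₃]·[HCl] = (0.74)·(0.023) = 0.017
Q_c = 0.017 = K_c; the system is at equilibrium.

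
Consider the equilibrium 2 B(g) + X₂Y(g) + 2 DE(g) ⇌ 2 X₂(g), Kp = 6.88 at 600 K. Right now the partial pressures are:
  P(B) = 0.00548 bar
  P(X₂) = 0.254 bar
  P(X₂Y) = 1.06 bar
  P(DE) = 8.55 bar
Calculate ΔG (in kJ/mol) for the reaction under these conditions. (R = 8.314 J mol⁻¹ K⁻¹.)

ΔG = 6.95 kJ/mol

Qp = P(X₂)² / (P(B)²·P(X₂Y)·P(DE)²) = (0.254)² / ((0.00548)²·(1.06)·(8.55)²) = 27.7
ΔG = RT ln(Qp/Kp) = (8.314 J mol⁻¹ K⁻¹)(600 K) × ln(27.7/6.88)
   = (4.988 kJ/mol)(1.393) = 6.95 kJ/mol
ΔG > 0, so the forward reaction is non-spontaneous (proceeds in reverse).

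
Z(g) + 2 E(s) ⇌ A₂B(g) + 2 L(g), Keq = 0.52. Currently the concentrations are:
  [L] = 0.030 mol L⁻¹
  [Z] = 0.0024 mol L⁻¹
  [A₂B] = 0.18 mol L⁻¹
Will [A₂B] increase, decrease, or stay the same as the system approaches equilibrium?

(E is a pure solid — omitted from Q.)
Q = [A₂B]·[L]² / [Z] = (0.18)·(0.030)² / (0.0024) = 0.068
Q = 0.068 < Keq = 0.52: net forward reaction.
A₂B is a product, so it increases.

increase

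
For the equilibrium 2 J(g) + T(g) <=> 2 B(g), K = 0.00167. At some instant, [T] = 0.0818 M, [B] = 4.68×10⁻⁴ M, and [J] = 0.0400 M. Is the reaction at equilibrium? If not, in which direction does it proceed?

neither direction; the system is at equilibrium

Q = [B]² / ([J]²·[T]) = (4.68×10⁻⁴)² / ((0.0400)²·(0.0818)) = 0.00167
Q = 0.00167 = K, so the system is already at equilibrium.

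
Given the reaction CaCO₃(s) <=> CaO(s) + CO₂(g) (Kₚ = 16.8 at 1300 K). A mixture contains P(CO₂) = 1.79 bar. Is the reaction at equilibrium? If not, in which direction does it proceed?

to the right

(CaCO₃, CaO are pure solids — omitted from Qₚ.)
Qₚ = P(CO₂) = 1.79
Qₚ = 1.79 < Kₚ = 16.8, so the forward reaction proceeds.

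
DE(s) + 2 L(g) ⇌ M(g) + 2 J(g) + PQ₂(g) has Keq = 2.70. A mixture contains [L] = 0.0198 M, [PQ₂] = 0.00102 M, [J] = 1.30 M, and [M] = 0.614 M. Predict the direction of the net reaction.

no net change (already at equilibrium)

(DE is a pure solid — omitted from Q.)
Q = [M]·[J]²·[PQ₂] / [L]² = (0.614)·(1.30)²·(0.00102) / (0.0198)² = 2.70
Q = 2.70 = Keq, so the system is already at equilibrium.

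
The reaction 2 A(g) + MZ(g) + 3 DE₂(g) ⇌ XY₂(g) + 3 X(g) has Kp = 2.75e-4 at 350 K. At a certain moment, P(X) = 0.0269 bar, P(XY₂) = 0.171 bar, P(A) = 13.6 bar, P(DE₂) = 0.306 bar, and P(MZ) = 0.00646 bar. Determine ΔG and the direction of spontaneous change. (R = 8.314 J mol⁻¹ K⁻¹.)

Qp = P(XY₂)·P(X)³ / (P(A)²·P(MZ)·P(DE₂)³) = (0.171)·(0.0269)³ / ((13.6)²·(0.00646)·(0.306)³) = 9.72e-5
ΔG = RT ln(Qp/Kp) = (8.314 J mol⁻¹ K⁻¹)(350 K) × ln(9.72e-5/2.75e-4)
   = (2.910 kJ/mol)(-1.040) = -3.03 kJ/mol
ΔG < 0, so the forward reaction is spontaneous (proceeds forward).

ΔG = -3.03 kJ/mol; the forward reaction is spontaneous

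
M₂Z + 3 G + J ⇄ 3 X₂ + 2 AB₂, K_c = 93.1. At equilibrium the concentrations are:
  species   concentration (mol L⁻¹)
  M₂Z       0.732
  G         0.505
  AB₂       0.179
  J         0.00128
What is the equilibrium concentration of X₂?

At equilibrium, K_c = [X₂]³·[AB₂]² / ([M₂Z]·[G]³·[J]) = 93.1.
([X₂])³·(0.179)² / ((0.732)·(0.505)³·(0.00128)) = 93.1
[X₂]³ = 0.351 ⇒ [X₂] = 0.705 mol L⁻¹

[X₂] = 0.705 mol L⁻¹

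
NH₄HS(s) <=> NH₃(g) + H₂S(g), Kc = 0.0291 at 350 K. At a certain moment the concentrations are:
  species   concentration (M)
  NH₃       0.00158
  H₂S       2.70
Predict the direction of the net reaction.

(NH₄HS is a pure solid — omitted from Qc.)
Qc = [NH₃]·[H₂S] = (0.00158)·(2.70) = 0.00427
Qc = 0.00427 < Kc = 0.0291, so the forward reaction proceeds.

toward products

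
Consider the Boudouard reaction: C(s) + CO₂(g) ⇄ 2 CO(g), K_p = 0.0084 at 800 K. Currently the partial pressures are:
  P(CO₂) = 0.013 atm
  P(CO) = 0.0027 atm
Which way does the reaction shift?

(C is a pure solid — omitted from Q_p.)
Q_p = P(CO)² / P(CO₂) = (0.0027)² / (0.013) = 5.6e-4
Q_p = 5.6e-4 < K_p = 0.0084, so the forward reaction proceeds.

in the forward direction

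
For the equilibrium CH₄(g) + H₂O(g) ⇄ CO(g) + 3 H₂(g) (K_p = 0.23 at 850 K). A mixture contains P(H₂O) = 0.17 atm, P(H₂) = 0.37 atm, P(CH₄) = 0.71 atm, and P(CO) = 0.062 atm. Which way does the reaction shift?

forward (toward products)

Q_p = P(CO)·P(H₂)³ / (P(CH₄)·P(H₂O)) = (0.062)·(0.37)³ / ((0.71)·(0.17)) = 0.026
Q_p = 0.026 < K_p = 0.23, so the forward reaction proceeds.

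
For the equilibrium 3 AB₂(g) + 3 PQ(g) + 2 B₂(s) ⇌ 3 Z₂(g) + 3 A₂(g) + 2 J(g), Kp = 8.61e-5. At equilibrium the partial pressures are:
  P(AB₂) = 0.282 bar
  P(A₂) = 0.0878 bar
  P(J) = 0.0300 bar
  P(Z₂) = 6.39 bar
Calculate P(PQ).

(B₂ is a pure solid — omitted from Kp.)
At equilibrium, Kp = P(Z₂)³·P(A₂)³·P(J)² / (P(AB₂)³·P(PQ)³) = 8.61e-5.
(6.39)³·(0.0878)³·(0.0300)² / ((0.282)³·(P(PQ))³) = 8.61e-5
P(PQ)³ = 82.3 ⇒ P(PQ) = 4.35 bar

P(PQ) = 4.35 bar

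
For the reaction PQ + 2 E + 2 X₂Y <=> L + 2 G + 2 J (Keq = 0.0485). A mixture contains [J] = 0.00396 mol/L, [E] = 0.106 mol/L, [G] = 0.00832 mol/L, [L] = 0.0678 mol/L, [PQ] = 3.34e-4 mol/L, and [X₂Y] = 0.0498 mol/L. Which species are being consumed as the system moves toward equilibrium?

PQ, E, X₂Y (reactants)

Q = [L]·[G]²·[J]² / ([PQ]·[E]²·[X₂Y]²) = (0.0678)·(0.00832)²·(0.00396)² / ((3.34e-4)·(0.106)²·(0.0498)²) = 0.00791
Q = 0.00791 < Keq = 0.0485: net forward reaction.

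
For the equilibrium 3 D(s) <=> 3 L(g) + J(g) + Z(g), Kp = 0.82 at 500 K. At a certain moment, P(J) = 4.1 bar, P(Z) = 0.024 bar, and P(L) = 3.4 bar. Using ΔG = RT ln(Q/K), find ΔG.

ΔG = 6.45 kJ/mol

(D is a pure solid — omitted from Qp.)
Qp = P(L)³·P(J)·P(Z) = (3.4)³·(4.1)·(0.024) = 3.87
ΔG = RT ln(Qp/Kp) = (8.314 J mol⁻¹ K⁻¹)(500 K) × ln(3.87/0.82)
   = (4.157 kJ/mol)(1.552) = 6.45 kJ/mol
ΔG > 0, so the forward reaction is non-spontaneous (proceeds in reverse).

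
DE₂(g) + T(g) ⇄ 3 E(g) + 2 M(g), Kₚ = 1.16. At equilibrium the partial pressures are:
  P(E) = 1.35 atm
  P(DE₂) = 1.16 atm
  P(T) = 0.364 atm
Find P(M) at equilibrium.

P(M) = 0.446 atm

At equilibrium, Kₚ = P(E)³·P(M)² / (P(DE₂)·P(T)) = 1.16.
(1.35)³·(P(M))² / ((1.16)·(0.364)) = 1.16
P(M)² = 0.199 ⇒ P(M) = 0.446 atm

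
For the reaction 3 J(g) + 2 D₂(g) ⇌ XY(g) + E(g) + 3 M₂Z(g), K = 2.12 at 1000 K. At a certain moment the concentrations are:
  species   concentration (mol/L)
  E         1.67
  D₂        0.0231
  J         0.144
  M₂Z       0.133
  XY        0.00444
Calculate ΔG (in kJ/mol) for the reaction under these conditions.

Q = [XY]·[E]·[M₂Z]³ / ([J]³·[D₂]²) = (0.00444)·(1.67)·(0.133)³ / ((0.144)³·(0.0231)²) = 10.9
ΔG = RT ln(Q/K) = (8.314 J mol⁻¹ K⁻¹)(1000 K) × ln(10.9/2.12)
   = (8.314 kJ/mol)(1.637) = 13.6 kJ/mol
ΔG > 0, so the forward reaction is non-spontaneous (proceeds in reverse).

ΔG = 13.6 kJ/mol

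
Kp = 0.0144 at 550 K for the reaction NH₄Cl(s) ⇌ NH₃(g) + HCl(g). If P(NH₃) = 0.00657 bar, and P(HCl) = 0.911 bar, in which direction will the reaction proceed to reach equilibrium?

(NH₄Cl is a pure solid — omitted from Qp.)
Qp = P(NH₃)·P(HCl) = (0.00657)·(0.911) = 0.00599
Qp = 0.00599 < Kp = 0.0144, so the forward reaction proceeds.

forward (toward products)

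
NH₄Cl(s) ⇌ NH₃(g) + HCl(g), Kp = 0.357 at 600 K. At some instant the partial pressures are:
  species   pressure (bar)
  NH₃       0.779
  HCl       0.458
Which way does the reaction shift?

(NH₄Cl is a pure solid — omitted from Qp.)
Qp = P(NH₃)·P(HCl) = (0.779)·(0.458) = 0.357
Qp = 0.357 = Kp, so the system is already at equilibrium.

neither direction; the system is at equilibrium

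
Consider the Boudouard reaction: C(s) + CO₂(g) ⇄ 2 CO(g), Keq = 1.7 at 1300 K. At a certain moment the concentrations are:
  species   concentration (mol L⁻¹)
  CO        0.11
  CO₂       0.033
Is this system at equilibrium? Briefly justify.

(C is a pure solid — omitted from Q.)
Q = [CO]² / [CO₂] = (0.11)² / (0.033) = 0.37
Q = 0.37 < Keq = 1.7: net forward reaction.

no; Q < K, reaction proceeds forward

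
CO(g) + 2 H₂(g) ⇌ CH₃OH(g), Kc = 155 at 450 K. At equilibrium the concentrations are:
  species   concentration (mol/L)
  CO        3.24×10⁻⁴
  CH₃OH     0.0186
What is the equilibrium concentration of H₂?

At equilibrium, Kc = [CH₃OH] / ([CO]·[H₂]²) = 155.
(0.0186) / ((3.24×10⁻⁴)·([H₂])²) = 155
[H₂]² = 0.370 ⇒ [H₂] = 0.609 mol/L

[H₂] = 0.609 mol/L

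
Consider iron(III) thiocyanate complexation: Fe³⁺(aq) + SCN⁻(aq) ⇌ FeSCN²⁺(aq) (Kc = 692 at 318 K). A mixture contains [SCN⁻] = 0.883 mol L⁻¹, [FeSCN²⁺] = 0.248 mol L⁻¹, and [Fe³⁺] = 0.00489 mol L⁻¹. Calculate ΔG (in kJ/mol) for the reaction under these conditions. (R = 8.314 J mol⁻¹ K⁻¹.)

ΔG = -6.58 kJ/mol

Qc = [FeSCN²⁺] / ([Fe³⁺]·[SCN⁻]) = (0.248) / ((0.00489)·(0.883)) = 57.4
ΔG = RT ln(Qc/Kc) = (8.314 J mol⁻¹ K⁻¹)(318 K) × ln(57.4/692)
   = (2.644 kJ/mol)(-2.490) = -6.58 kJ/mol
ΔG < 0, so the forward reaction is spontaneous (proceeds forward).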